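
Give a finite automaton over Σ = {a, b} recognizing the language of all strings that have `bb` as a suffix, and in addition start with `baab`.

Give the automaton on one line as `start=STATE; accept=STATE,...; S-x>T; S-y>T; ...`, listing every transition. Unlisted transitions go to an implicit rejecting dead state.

Handle the two conditions separately and then intersect. The first has 3 states tracking how much of the suffix `bb` has currently been matched; the second has 6 states tracking whether the input so far still matches the prefix `baab`. A product state is a pair (one from each), accepting exactly when both do. Equivalent product states are then merged.
An 8-state machine:
        a   b  
>  q0   q1  q2 
   q1   q1  q1 
   q2   q3  q1 
   q3   q4  q1 
   q4   q1  q5 
   q5   q6  q7 
   q6   q6  q5 
 * q7   q6  q7 
(> = start, * = accepting)

start=q0; accept=q7; q0-a>q1; q0-b>q2; q1-a>q1; q1-b>q1; q2-a>q3; q2-b>q1; q3-a>q4; q3-b>q1; q4-a>q1; q4-b>q5; q5-a>q6; q5-b>q7; q6-a>q6; q6-b>q5; q7-a>q6; q7-b>q7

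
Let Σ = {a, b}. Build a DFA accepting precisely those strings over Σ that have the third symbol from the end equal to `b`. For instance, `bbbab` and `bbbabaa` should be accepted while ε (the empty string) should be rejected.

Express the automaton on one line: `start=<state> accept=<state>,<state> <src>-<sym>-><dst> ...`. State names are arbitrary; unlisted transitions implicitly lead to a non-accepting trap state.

Because acceptance depends on a position counted from the end, the machine has to buffer the most recent 3 symbols. Make each state the string of the last up-to-3 symbols read; on input `x` shift the window left and append `x`. Accept when the buffered window has length 3 and begins with `b`.
15 states suffice.
          a    b  
>  q0     q1   q2 
   q1     q3   q4 
   q2     q5   q6 
   q3     q7   q8 
   q4     q9  q10 
   q5    q11  q12 
   q6    q13  q14 
   q7     q7   q8 
   q8     q9  q10 
   q9    q11  q12 
   q10   q13  q14 
 * q11    q7   q8 
 * q12    q9  q10 
 * q13   q11  q12 
 * q14   q13  q14 
(> = start, * = accepting)

start=q0 accept=q11,q12,q13,q14 q0-a->q1 q0-b->q2 q1-a->q3 q1-b->q4 q2-a->q5 q2-b->q6 q3-a->q7 q3-b->q8 q4-a->q9 q4-b->q10 q5-a->q11 q5-b->q12 q6-a->q13 q6-b->q14 q7-a->q7 q7-b->q8 q8-a->q9 q8-b->q10 q9-a->q11 q9-b->q12 q10-a->q13 q10-b->q14 q11-a->q7 q11-b->q8 q12-a->q9 q12-b->q10 q13-a->q11 q13-b->q12 q14-a->q13 q14-b->q14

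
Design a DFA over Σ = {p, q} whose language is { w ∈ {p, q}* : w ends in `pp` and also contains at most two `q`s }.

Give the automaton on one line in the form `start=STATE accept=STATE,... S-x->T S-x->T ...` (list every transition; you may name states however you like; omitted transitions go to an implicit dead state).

start=A accept=D,G,J A-p->B A-q->C B-p->D B-q->C C-p->E C-q->F D-p->D D-q->C E-p->G E-q->F F-p->H F-q->I G-p->G G-q->F H-p->J H-q->I I-p->K I-q->I J-p->J J-q->I K-p->L K-q->I L-p->L L-q->I

Build one automaton per condition and run them in lockstep. The first has 3 states tracking how much of the suffix `pp` has currently been matched; the second has 4 states tracking the count of `q`s, saturating at 3. A product state is a pair (one from each), accepting exactly when both do.
With 12 states:
       p  q 
>  A   B  C 
   B   D  C 
   C   E  F 
 * D   D  C 
   E   G  F 
   F   H  I 
 * G   G  F 
   H   J  I 
   I   K  I 
 * J   J  I 
   K   L  I 
   L   L  I 
(> = start, * = accepting)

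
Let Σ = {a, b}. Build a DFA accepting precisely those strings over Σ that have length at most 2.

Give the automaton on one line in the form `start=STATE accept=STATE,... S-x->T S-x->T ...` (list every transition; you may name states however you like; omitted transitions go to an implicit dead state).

start=q0 accept=q0,q1,q2 q0-a->q1 q0-b->q1 q1-a->q2 q1-b->q2 q2-a->q3 q2-b->q3 q3-a->q3 q3-b->q3

We only need to distinguish lengths 0, 1, …, 2, and '>2'. Chain q0 → q1 → q2 → q3 on every symbol, with q3 looping. Accepting states: {q0, q1, q2}.
With 4 states:
        a   b  
>* q0   q1  q1 
 * q1   q2  q2 
 * q2   q3  q3 
   q3   q3  q3 
(> = start, * = accepting)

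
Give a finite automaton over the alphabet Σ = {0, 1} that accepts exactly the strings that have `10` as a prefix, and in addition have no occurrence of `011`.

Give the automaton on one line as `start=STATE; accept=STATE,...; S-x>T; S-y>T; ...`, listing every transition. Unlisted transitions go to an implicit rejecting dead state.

Handle the two conditions separately and then intersect. The first has 4 states tracking whether the input so far still matches the prefix `10`; the second has 4 states tracking partial matches of the forbidden pattern `011`. A product state is a pair (one from each), accepting exactly when both do. After merging equivalent states the machine shrinks.
       0  1 
>  A   B  C 
   B   B  B 
   C   D  B 
 * D   D  E 
 * E   D  B 
(> = start, * = accepting)

start=A; accept=D,E; A-0>B; A-1>C; B-0>B; B-1>B; C-0>D; C-1>B; D-0>D; D-1>E; E-0>D; E-1>B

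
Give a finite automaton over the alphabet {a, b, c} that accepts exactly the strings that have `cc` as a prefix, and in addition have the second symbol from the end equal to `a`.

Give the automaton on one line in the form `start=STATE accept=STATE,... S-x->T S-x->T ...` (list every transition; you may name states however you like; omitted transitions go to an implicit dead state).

Build one automaton per condition and run them in lockstep. One (4 states) tracks whether the input so far still matches the prefix `cc`; the other (13 states) tracks the last 2 symbols read. Each combined state is a pair, one component from each; accept when both components accept. Equivalent product states are then merged.
        a   b   c  
>  q0   q1  q1  q2 
   q1   q1  q1  q1 
   q2   q1  q1  q3 
   q3   q4  q3  q3 
   q4   q5  q6  q6 
 * q5   q5  q6  q6 
 * q6   q4  q3  q3 
(> = start, * = accepting)

start=q0 accept=q5,q6 q0-a->q1 q0-b->q1 q0-c->q2 q1-a->q1 q1-b->q1 q1-c->q1 q2-a->q1 q2-b->q1 q2-c->q3 q3-a->q4 q3-b->q3 q3-c->q3 q4-a->q5 q4-b->q6 q4-c->q6 q5-a->q5 q5-b->q6 q5-c->q6 q6-a->q4 q6-b->q3 q6-c->q3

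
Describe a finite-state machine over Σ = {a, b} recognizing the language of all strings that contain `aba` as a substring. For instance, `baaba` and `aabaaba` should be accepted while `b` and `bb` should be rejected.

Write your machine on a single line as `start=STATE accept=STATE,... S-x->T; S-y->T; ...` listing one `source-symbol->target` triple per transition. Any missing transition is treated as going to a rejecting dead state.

Track how much of `aba` has been matched so far: state q0 is no progress, q3 is the absorbing accept state reached once `aba` has occurred. Intermediate states record partial matches; on a mismatch, fall back to the longest reusable overlap.
4 states suffice.
        a   b  
>  q0   q1  q0 
   q1   q1  q2 
   q2   q3  q0 
 * q3   q3  q3 
(> = start, * = accepting)

start=q0; accept=q3; q0-a->q1; q0-b->q0; q1-a->q1; q1-b->q2; q2-a->q3; q2-b->q0; q3-a->q3; q3-b->q3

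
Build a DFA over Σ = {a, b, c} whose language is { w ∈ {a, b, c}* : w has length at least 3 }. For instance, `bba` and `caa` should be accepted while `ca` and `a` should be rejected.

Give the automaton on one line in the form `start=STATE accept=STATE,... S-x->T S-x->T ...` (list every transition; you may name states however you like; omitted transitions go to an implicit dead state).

We only need to distinguish lengths 0, 1, …, 3, and '>3'. Chain q0 → q1 → q2 → q3 → q4 on every symbol, with q4 looping. Accepting states: {q3, q4}.
With 5 states:
        a   b   c  
>  q0   q1  q1  q1 
   q1   q2  q2  q2 
   q2   q3  q3  q3 
 * q3   q4  q4  q4 
 * q4   q4  q4  q4 
(> = start, * = accepting)

start=q0 accept=q3,q4 q0-a->q1 q0-b->q1 q0-c->q1 q1-a->q2 q1-b->q2 q1-c->q2 q2-a->q3 q2-b->q3 q2-c->q3 q3-a->q4 q3-b->q4 q3-c->q4 q4-a->q4 q4-b->q4 q4-c->q4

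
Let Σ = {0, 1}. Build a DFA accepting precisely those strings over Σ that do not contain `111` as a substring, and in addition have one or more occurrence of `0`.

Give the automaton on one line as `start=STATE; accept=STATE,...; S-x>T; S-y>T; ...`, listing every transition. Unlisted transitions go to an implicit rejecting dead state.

Build one automaton per condition and run them in lockstep. One (4 states) tracks partial matches of the forbidden pattern `111`; the other (3 states) tracks the count of `0`s, saturating at 2. Each combined state is a pair, one component from each; accept when both components accept. Minimizing collapses redundant product states.
A 7-state machine:
        0   1  
>  q0   q1  q2 
 * q1   q1  q3 
   q2   q1  q4 
 * q3   q1  q5 
   q4   q1  q6 
 * q5   q1  q6 
   q6   q6  q6 
(> = start, * = accepting)

start=q0; accept=q1,q3,q5; q0-0>q1; q0-1>q2; q1-0>q1; q1-1>q3; q2-0>q1; q2-1>q4; q3-0>q1; q3-1>q5; q4-0>q1; q4-1>q6; q5-0>q1; q5-1>q6; q6-0>q6; q6-1>q6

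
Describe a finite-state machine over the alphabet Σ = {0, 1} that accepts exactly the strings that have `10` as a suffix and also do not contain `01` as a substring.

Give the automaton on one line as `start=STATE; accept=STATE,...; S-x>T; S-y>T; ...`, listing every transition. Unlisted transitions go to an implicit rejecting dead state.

Handle the two conditions separately and then intersect. One (3 states) tracks how much of the suffix `10` has currently been matched; the other (3 states) tracks partial matches of the forbidden pattern `01`. Each combined state is a pair, one component from each; accept when both components accept. Minimizing collapses redundant product states.
        0   1  
>  q0   q1  q2 
   q1   q1  q1 
   q2   q3  q2 
 * q3   q1  q1 
(> = start, * = accepting)

start=q0; accept=q3; q0-0>q1; q0-1>q2; q1-0>q1; q1-1>q1; q2-0>q3; q2-1>q2; q3-0>q1; q3-1>q1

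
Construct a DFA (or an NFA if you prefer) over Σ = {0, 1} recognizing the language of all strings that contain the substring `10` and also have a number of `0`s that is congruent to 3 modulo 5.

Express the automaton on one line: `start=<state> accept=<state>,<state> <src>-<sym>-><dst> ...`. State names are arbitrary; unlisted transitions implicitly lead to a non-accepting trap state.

Handle the two conditions separately and then intersect. The first has 3 states tracking whether and how much of `10` has been seen; the second has 5 states tracking the count of `0`s modulo 5. A product state is a pair (one from each), accepting exactly when both do. After merging equivalent states the machine shrinks.
          0    1  
>  S0     S1   S2 
   S1     S3   S4 
   S2     S4   S2 
   S3     S5   S6 
   S4     S6   S4 
   S5     S7   S8 
   S6     S9   S6 
   S7     S0  S10 
   S8    S10   S8 
 * S9    S10   S9 
   S10    S2  S10 
(> = start, * = accepting)

start=S0 accept=S9 S0-0->S1 S0-1->S2 S1-0->S3 S1-1->S4 S2-0->S4 S2-1->S2 S3-0->S5 S3-1->S6 S4-0->S6 S4-1->S4 S5-0->S7 S5-1->S8 S6-0->S9 S6-1->S6 S7-0->S0 S7-1->S10 S8-0->S10 S8-1->S8 S9-0->S10 S9-1->S9 S10-0->S2 S10-1->S10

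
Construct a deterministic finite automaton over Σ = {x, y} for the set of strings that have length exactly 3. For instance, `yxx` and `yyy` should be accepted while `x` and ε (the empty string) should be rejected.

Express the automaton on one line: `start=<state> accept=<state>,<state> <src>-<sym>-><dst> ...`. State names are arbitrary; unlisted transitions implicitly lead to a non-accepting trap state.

We only need to distinguish lengths 0, 1, …, 3, and '>3'. Chain q0 → q1 → q2 → q3 → q4 on every symbol, with q4 looping. Accepting states: {q3}.
        x   y  
>  q0   q1  q1 
   q1   q2  q2 
   q2   q3  q3 
 * q3   q4  q4 
   q4   q4  q4 
(> = start, * = accepting)

start=q0 accept=q3 q0-x->q1 q0-y->q1 q1-x->q2 q1-y->q2 q2-x->q3 q2-y->q3 q3-x->q4 q3-y->q4 q4-x->q4 q4-y->q4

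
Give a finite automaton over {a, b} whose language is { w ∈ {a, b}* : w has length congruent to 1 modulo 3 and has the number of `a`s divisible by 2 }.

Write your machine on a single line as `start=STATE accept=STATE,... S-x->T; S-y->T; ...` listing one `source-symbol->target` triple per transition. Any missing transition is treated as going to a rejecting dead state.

Run two small machines in parallel and take their product. The first has 3 states tracking the input length modulo 3; the second has 2 states tracking the count of `a`s modulo 2. A product state is a pair (one from each), accepting exactly when both do.
6 states suffice.
        a   b  
>  q0   q1  q2 
   q1   q3  q4 
 * q2   q4  q3 
   q3   q5  q0 
   q4   q0  q5 
   q5   q2  q1 
(> = start, * = accepting)

start=q0; accept=q2; q0-a->q1; q0-b->q2; q1-a->q3; q1-b->q4; q2-a->q4; q2-b->q3; q3-a->q5; q3-b->q0; q4-a->q0; q4-b->q5; q5-a->q2; q5-b->q1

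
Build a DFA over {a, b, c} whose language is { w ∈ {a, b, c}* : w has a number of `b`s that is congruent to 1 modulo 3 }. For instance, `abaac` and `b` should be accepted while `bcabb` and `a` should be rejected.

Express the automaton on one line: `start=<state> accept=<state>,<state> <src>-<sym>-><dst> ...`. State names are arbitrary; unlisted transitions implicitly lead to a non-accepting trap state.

start=q0 accept=q1 q0-a->q0 q0-b->q1 q0-c->q0 q1-a->q1 q1-b->q2 q1-c->q1 q2-a->q2 q2-b->q0 q2-c->q2

Keep the running count of `b`s modulo 3: each `b` advances along the cycle q0 → q1 → q2 → q0 while other symbols loop. Accept at q1.
A 3-state machine:
        a   b   c  
>  q0   q0  q1  q0 
 * q1   q1  q2  q1 
   q2   q2  q0  q2 
(> = start, * = accepting)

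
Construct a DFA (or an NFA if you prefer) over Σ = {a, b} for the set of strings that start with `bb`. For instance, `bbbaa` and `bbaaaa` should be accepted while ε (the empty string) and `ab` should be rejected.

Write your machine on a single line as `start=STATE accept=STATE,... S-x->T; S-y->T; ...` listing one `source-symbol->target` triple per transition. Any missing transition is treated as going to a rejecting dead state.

Walk along `bb` while the input agrees: from q0 take `b` to q1, and so on. Any deviation drops to the rejecting sink q3. Once q2 is reached the prefix is confirmed and every continuation is accepted.
A 4-state machine:
        a   b  
>  q0   q3  q1 
   q1   q3  q2 
 * q2   q2  q2 
   q3   q3  q3 
(> = start, * = accepting)

start=q0; accept=q2; q0-a->q3; q0-b->q1; q1-a->q3; q1-b->q2; q2-a->q2; q2-b->q2; q3-a->q3; q3-b->q3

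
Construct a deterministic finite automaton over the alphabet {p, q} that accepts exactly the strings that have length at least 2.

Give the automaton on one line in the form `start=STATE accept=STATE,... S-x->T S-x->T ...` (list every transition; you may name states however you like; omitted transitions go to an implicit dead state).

Count input length up to 3: every symbol moves from A toward D, which means 'more than 2' and absorbs. Accept from {C, D}.
4 states suffice.
       p  q 
>  A   B  B 
   B   C  C 
 * C   D  D 
 * D   D  D 
(> = start, * = accepting)

start=A accept=C,D A-p->B A-q->B B-p->C B-q->C C-p->D C-q->D D-p->D D-q->D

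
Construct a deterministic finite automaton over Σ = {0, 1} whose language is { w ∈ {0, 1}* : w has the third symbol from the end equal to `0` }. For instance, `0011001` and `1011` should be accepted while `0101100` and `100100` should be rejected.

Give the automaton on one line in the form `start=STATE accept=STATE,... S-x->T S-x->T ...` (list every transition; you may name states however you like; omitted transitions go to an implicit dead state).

start=s0 accept=s7,s8,s9,s10 s0-0->s1 s0-1->s2 s1-0->s3 s1-1->s4 s2-0->s5 s2-1->s6 s3-0->s7 s3-1->s8 s4-0->s9 s4-1->s10 s5-0->s11 s5-1->s12 s6-0->s13 s6-1->s14 s7-0->s7 s7-1->s8 s8-0->s9 s8-1->s10 s9-0->s11 s9-1->s12 s10-0->s13 s10-1->s14 s11-0->s7 s11-1->s8 s12-0->s9 s12-1->s10 s13-0->s11 s13-1->s12 s14-0->s13 s14-1->s14

A DFA must remember the last 3 symbols (since which symbol is third-to-last isn't known until the input ends). Use one state per possible window of the last ≤3 symbols; accept from those whose window starts with `0`.
15 states suffice.
          0    1  
>  s0     s1   s2 
   s1     s3   s4 
   s2     s5   s6 
   s3     s7   s8 
   s4     s9  s10 
   s5    s11  s12 
   s6    s13  s14 
 * s7     s7   s8 
 * s8     s9  s10 
 * s9    s11  s12 
 * s10   s13  s14 
   s11    s7   s8 
   s12    s9  s10 
   s13   s11  s12 
   s14   s13  s14 
(> = start, * = accepting)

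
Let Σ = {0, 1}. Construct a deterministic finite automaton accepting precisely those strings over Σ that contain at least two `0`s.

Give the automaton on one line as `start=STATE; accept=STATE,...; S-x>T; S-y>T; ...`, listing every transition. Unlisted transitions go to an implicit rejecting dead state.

Count `0`s, saturating at 3: states A through C mean 0 through 2 `0`s seen; D means more than 2. Each `0` increments (capped at D); other symbols loop. Accept from {C, D}.
       0  1 
>  A   B  A 
   B   C  B 
 * C   D  C 
 * D   D  D 
(> = start, * = accepting)

start=A; accept=C,D; A-0>B; A-1>A; B-0>C; B-1>B; C-0>D; C-1>C; D-0>D; D-1>D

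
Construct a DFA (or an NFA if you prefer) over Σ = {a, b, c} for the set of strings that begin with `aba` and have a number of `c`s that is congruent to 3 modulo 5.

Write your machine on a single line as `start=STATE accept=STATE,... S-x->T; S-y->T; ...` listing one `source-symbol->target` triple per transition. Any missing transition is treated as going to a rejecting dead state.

Run two small machines in parallel and take their product. One (5 states) tracks whether the input so far still matches the prefix `aba`; the other (5 states) tracks the count of `c`s modulo 5. Each combined state is a pair, one component from each; accept when both components accept.
A 13-state machine:
          a    b    c  
>  q0     q1   q2   q3 
   q1     q2   q4   q3 
   q2     q2   q2   q3 
   q3     q3   q3   q5 
   q4     q6   q2   q3 
   q5     q5   q5   q7 
   q6     q6   q6   q8 
   q7     q7   q7   q9 
   q8     q8   q8  q10 
   q9     q9   q9   q2 
   q10   q10  q10  q11 
 * q11   q11  q11  q12 
   q12   q12  q12   q6 
(> = start, * = accepting)

start=q0; accept=q11; q0-a->q1; q0-b->q2; q0-c->q3; q1-a->q2; q1-b->q4; q1-c->q3; q2-a->q2; q2-b->q2; q2-c->q3; q3-a->q3; q3-b->q3; q3-c->q5; q4-a->q6; q4-b->q2; q4-c->q3; q5-a->q5; q5-b->q5; q5-c->q7; q6-a->q6; q6-b->q6; q6-c->q8; q7-a->q7; q7-b->q7; q7-c->q9; q8-a->q8; q8-b->q8; q8-c->q10; q9-a->q9; q9-b->q9; q9-c->q2; q10-a->q10; q10-b->q10; q10-c->q11; q11-a->q11; q11-b->q11; q11-c->q12; q12-a->q12; q12-b->q12; q12-c->q6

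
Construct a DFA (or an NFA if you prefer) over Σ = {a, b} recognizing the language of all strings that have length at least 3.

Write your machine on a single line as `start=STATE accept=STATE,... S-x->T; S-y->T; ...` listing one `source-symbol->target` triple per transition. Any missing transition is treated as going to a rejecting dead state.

start=q0; accept=q3,q4; q0-a->q1; q0-b->q1; q1-a->q2; q1-b->q2; q2-a->q3; q2-b->q3; q3-a->q4; q3-b->q4; q4-a->q4; q4-b->q4

Count input length up to 4: every symbol moves from q0 toward q4, which means 'more than 3' and absorbs. Accept from {q3, q4}.
5 states suffice.
        a   b  
>  q0   q1  q1 
   q1   q2  q2 
   q2   q3  q3 
 * q3   q4  q4 
 * q4   q4  q4 
(> = start, * = accepting)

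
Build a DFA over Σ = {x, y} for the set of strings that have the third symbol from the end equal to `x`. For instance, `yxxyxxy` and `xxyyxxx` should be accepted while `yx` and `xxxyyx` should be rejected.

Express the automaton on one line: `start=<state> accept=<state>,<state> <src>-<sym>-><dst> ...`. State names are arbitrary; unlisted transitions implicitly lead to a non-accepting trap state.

Because acceptance depends on a position counted from the end, the machine has to buffer the most recent 3 symbols. Make each state the string of the last up-to-3 symbols read; on input `x` shift the window left and append `x`. Accept when the buffered window has length 3 and begins with `x`.
          x    y  
>  s0     s1   s2 
   s1     s3   s4 
   s2     s5   s6 
   s3     s7   s8 
   s4     s9  s10 
   s5    s11  s12 
   s6    s13  s14 
 * s7     s7   s8 
 * s8     s9  s10 
 * s9    s11  s12 
 * s10   s13  s14 
   s11    s7   s8 
   s12    s9  s10 
   s13   s11  s12 
   s14   s13  s14 
(> = start, * = accepting)

start=s0 accept=s7,s8,s9,s10 s0-x->s1 s0-y->s2 s1-x->s3 s1-y->s4 s2-x->s5 s2-y->s6 s3-x->s7 s3-y->s8 s4-x->s9 s4-y->s10 s5-x->s11 s5-y->s12 s6-x->s13 s6-y->s14 s7-x->s7 s7-y->s8 s8-x->s9 s8-y->s10 s9-x->s11 s9-y->s12 s10-x->s13 s10-y->s14 s11-x->s7 s11-y->s8 s12-x->s9 s12-y->s10 s13-x->s11 s13-y->s12 s14-x->s13 s14-y->s14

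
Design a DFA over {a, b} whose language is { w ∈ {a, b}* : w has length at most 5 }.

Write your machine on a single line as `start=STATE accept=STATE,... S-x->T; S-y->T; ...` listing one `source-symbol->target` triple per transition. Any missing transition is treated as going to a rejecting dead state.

Count input length up to 6: every symbol moves from q0 toward q6, which means 'more than 5' and absorbs. Accept from {q0, q1, q2, q3, q4, q5}.
7 states suffice.
        a   b  
>* q0   q1  q1 
 * q1   q2  q2 
 * q2   q3  q3 
 * q3   q4  q4 
 * q4   q5  q5 
 * q5   q6  q6 
   q6   q6  q6 
(> = start, * = accepting)

start=q0; accept=q0,q1,q2,q3,q4,q5; q0-a->q1; q0-b->q1; q1-a->q2; q1-b->q2; q2-a->q3; q2-b->q3; q3-a->q4; q3-b->q4; q4-a->q5; q4-b->q5; q5-a->q6; q5-b->q6; q6-a->q6; q6-b->q6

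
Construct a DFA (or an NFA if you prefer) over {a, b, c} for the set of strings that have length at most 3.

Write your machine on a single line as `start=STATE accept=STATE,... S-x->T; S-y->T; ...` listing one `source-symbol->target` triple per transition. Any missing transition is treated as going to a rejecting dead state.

start=q0; accept=q0,q1,q2,q3; q0-a->q1; q0-b->q1; q0-c->q1; q1-a->q2; q1-b->q2; q1-c->q2; q2-a->q3; q2-b->q3; q2-c->q3; q3-a->q4; q3-b->q4; q3-c->q4; q4-a->q4; q4-b->q4; q4-c->q4

Count input length up to 4: every symbol moves from q0 toward q4, which means 'more than 3' and absorbs. Accept from {q0, q1, q2, q3}.
A 5-state machine:
        a   b   c  
>* q0   q1  q1  q1 
 * q1   q2  q2  q2 
 * q2   q3  q3  q3 
 * q3   q4  q4  q4 
   q4   q4  q4  q4 
(> = start, * = accepting)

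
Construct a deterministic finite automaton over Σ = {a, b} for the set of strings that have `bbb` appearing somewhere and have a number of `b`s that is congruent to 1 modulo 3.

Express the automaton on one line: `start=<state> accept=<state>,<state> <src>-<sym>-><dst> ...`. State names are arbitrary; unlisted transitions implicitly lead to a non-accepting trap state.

start=q0 accept=q9 q0-a->q0 q0-b->q1 q1-a->q2 q1-b->q3 q2-a->q2 q2-b->q4 q3-a->q5 q3-b->q6 q4-a->q5 q4-b->q7 q5-a->q5 q5-b->q8 q6-a->q6 q6-b->q9 q7-a->q0 q7-b->q9 q8-a->q0 q8-b->q10 q9-a->q9 q9-b->q11 q10-a->q2 q10-b->q11 q11-a->q11 q11-b->q6

Handle the two conditions separately and then intersect. The first has 4 states tracking whether and how much of `bbb` has been seen; the second has 3 states tracking the count of `b`s modulo 3. A product state is a pair (one from each), accepting exactly when both do.
          a    b  
>  q0     q0   q1 
   q1     q2   q3 
   q2     q2   q4 
   q3     q5   q6 
   q4     q5   q7 
   q5     q5   q8 
   q6     q6   q9 
   q7     q0   q9 
   q8     q0  q10 
 * q9     q9  q11 
   q10    q2  q11 
   q11   q11   q6 
(> = start, * = accepting)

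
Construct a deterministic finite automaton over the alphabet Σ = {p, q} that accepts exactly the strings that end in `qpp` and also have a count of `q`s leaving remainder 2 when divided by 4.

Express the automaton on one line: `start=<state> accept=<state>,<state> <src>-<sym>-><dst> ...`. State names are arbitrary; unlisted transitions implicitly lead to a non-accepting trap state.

start=A accept=F A-p->A A-q->B B-p->B B-q->C C-p->D C-q->E D-p->F D-q->E E-p->E E-q->A F-p->G F-q->E G-p->G G-q->E

Handle the two conditions separately and then intersect. The first has 4 states tracking how much of the suffix `qpp` has currently been matched; the second has 4 states tracking the count of `q`s modulo 4. A product state is a pair (one from each), accepting exactly when both do. Minimizing collapses redundant product states.
7 states suffice.
       p  q 
>  A   A  B 
   B   B  C 
   C   D  E 
   D   F  E 
   E   E  A 
 * F   G  E 
   G   G  E 
(> = start, * = accepting)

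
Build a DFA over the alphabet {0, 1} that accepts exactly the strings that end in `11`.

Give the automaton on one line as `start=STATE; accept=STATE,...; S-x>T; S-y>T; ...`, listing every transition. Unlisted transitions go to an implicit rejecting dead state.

start=A; accept=C; A-0>A; A-1>B; B-0>A; B-1>C; C-0>A; C-1>C

Let each state record the length of the longest suffix of the input read so far that is also a prefix of `11`. B means the last symbol is `1`; C means the last 2 symbols are `11`. Accept only at C, where the string currently ends in `11`.
With 3 states:
       0  1 
>  A   A  B 
   B   A  C 
 * C   A  C 
(> = start, * = accepting)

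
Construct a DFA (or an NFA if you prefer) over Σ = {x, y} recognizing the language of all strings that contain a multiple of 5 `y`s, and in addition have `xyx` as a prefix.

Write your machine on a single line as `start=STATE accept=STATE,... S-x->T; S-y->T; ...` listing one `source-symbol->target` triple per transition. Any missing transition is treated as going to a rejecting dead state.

start=q0; accept=q12; q0-x->q1; q0-y->q2; q1-x->q3; q1-y->q4; q2-x->q2; q2-y->q5; q3-x->q3; q3-y->q2; q4-x->q6; q4-y->q5; q5-x->q5; q5-y->q7; q6-x->q6; q6-y->q8; q7-x->q7; q7-y->q9; q8-x->q8; q8-y->q10; q9-x->q9; q9-y->q3; q10-x->q10; q10-y->q11; q11-x->q11; q11-y->q12; q12-x->q12; q12-y->q6

Handle the two conditions separately and then intersect. The first has 5 states tracking the count of `y`s modulo 5; the second has 5 states tracking whether the input so far still matches the prefix `xyx`. A product state is a pair (one from each), accepting exactly when both do.
13 states suffice.
          x    y  
>  q0     q1   q2 
   q1     q3   q4 
   q2     q2   q5 
   q3     q3   q2 
   q4     q6   q5 
   q5     q5   q7 
   q6     q6   q8 
   q7     q7   q9 
   q8     q8  q10 
   q9     q9   q3 
   q10   q10  q11 
   q11   q11  q12 
 * q12   q12   q6 
(> = start, * = accepting)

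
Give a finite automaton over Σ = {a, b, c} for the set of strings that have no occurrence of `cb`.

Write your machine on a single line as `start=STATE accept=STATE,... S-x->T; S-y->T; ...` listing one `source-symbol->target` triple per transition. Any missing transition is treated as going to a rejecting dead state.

start=S0; accept=S0,S1; S0-a->S0; S0-b->S0; S0-c->S1; S1-a->S0; S1-b->S2; S1-c->S1; S2-a->S2; S2-b->S2; S2-c->S2

Track partial matches of the forbidden pattern `cb`. State S2 is a dead state reached once `cb` has occurred; every other state accepts. S0 means no part of `cb` is currently matched.
A 3-state machine:
        a   b   c  
>* S0   S0  S0  S1 
 * S1   S0  S2  S1 
   S2   S2  S2  S2 
(> = start, * = accepting)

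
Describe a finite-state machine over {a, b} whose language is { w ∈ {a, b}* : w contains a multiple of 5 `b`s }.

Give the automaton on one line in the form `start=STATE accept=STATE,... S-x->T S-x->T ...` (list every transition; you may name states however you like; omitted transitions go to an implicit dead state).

The only thing that matters is how many `b`s have appeared, reduced mod 5. Use one state per residue: q0 for 0, …, q4 for 4. Reading `b` moves to the next residue; anything else stays put. q0 is accepting.
A 5-state machine:
        a   b  
>* q0   q0  q1 
   q1   q1  q2 
   q2   q2  q3 
   q3   q3  q4 
   q4   q4  q0 
(> = start, * = accepting)

start=q0 accept=q0 q0-a->q0 q0-b->q1 q1-a->q1 q1-b->q2 q2-a->q2 q2-b->q3 q3-a->q3 q3-b->q4 q4-a->q4 q4-b->q0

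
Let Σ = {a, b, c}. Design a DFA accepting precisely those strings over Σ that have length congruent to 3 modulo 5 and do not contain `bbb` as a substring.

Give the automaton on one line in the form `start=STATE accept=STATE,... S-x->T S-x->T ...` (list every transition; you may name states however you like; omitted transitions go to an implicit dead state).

Run two small machines in parallel and take their product. The first has 5 states tracking the input length modulo 5; the second has 4 states tracking partial matches of the forbidden pattern `bbb`. A product state is a pair (one from each), accepting exactly when both do.
A 20-state machine:
          a    b    c  
>  s0     s1   s2   s1 
   s1     s3   s4   s3 
   s2     s3   s5   s3 
   s3     s6   s7   s6 
   s4     s6   s8   s6 
   s5     s6   s9   s6 
 * s6    s10  s11  s10 
 * s7    s10  s12  s10 
 * s8    s10  s13  s10 
   s9    s13  s13  s13 
   s10    s0  s14   s0 
   s11    s0  s15   s0 
   s12    s0  s16   s0 
   s13   s16  s16  s16 
   s14    s1  s17   s1 
   s15    s1  s18   s1 
   s16   s18  s18  s18 
   s17    s3  s19   s3 
   s18   s19  s19  s19 
   s19    s9   s9   s9 
(> = start, * = accepting)

start=s0 accept=s6,s7,s8 s0-a->s1 s0-b->s2 s0-c->s1 s1-a->s3 s1-b->s4 s1-c->s3 s2-a->s3 s2-b->s5 s2-c->s3 s3-a->s6 s3-b->s7 s3-c->s6 s4-a->s6 s4-b->s8 s4-c->s6 s5-a->s6 s5-b->s9 s5-c->s6 s6-a->s10 s6-b->s11 s6-c->s10 s7-a->s10 s7-b->s12 s7-c->s10 s8-a->s10 s8-b->s13 s8-c->s10 s9-a->s13 s9-b->s13 s9-c->s13 s10-a->s0 s10-b->s14 s10-c->s0 s11-a->s0 s11-b->s15 s11-c->s0 s12-a->s0 s12-b->s16 s12-c->s0 s13-a->s16 s13-b->s16 s13-c->s16 s14-a->s1 s14-b->s17 s14-c->s1 s15-a->s1 s15-b->s18 s15-c->s1 s16-a->s18 s16-b->s18 s16-c->s18 s17-a->s3 s17-b->s19 s17-c->s3 s18-a->s19 s18-b->s19 s18-c->s19 s19-a->s9 s19-b->s9 s19-c->s9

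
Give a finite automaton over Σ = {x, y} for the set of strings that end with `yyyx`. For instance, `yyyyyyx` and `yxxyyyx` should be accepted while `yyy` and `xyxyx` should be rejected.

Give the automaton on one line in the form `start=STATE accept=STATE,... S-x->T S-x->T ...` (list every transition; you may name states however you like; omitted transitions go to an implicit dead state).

start=s0 accept=s4 s0-x->s0 s0-y->s1 s1-x->s0 s1-y->s2 s2-x->s0 s2-y->s3 s3-x->s4 s3-y->s3 s4-x->s0 s4-y->s1

Remember how much of `yyyx` the current input suffix matches. State s0 means no match yet; s1 means the last symbol is `y`; s2 means the last 2 symbols are `yy`; s3 means the last 3 symbols are `yyy`; s4 means the last 4 symbols are `yyyx`. Only s4 accepts. On a mismatch, fall back to the longest proper suffix that is still a prefix of `yyyx`.
        x   y  
>  s0   s0  s1 
   s1   s0  s2 
   s2   s0  s3 
   s3   s4  s3 
 * s4   s0  s1 
(> = start, * = accepting)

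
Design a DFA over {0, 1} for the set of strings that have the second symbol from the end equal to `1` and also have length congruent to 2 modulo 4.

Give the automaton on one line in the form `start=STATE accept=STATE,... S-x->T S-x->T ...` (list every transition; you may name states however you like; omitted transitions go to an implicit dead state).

Run two small machines in parallel and take their product. One (7 states) tracks the last 2 symbols read; the other (4 states) tracks the input length modulo 4. Each combined state is a pair, one component from each; accept when both components accept. After merging equivalent states the machine shrinks.
A 6-state machine:
        0   1  
>  q0   q1  q2 
   q1   q3  q3 
   q2   q4  q4 
   q3   q5  q5 
 * q4   q5  q5 
   q5   q0  q0 
(> = start, * = accepting)

start=q0 accept=q4 q0-0->q1 q0-1->q2 q1-0->q3 q1-1->q3 q2-0->q4 q2-1->q4 q3-0->q5 q3-1->q5 q4-0->q5 q4-1->q5 q5-0->q0 q5-1->q0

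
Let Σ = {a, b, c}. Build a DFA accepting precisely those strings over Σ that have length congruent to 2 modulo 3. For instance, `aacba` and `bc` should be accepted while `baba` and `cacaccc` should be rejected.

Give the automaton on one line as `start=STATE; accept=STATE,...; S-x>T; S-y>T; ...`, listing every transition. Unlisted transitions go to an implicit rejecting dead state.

start=S0; accept=S2; S0-a>S1; S0-b>S1; S0-c>S1; S1-a>S2; S1-b>S2; S1-c>S2; S2-a>S0; S2-b>S0; S2-c>S0

Only the length mod 3 matters, so use a 3-cycle: from any state, every input symbol moves to the next state, wrapping S2 back to S0. Mark S2 accepting.
With 3 states:
        a   b   c  
>  S0   S1  S1  S1 
   S1   S2  S2  S2 
 * S2   S0  S0  S0 
(> = start, * = accepting)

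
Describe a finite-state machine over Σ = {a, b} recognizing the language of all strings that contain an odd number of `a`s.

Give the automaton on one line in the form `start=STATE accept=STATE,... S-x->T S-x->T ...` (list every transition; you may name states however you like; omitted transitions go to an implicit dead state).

start=s0 accept=s1 s0-a->s1 s0-b->s0 s1-a->s0 s1-b->s1

Keep the running count of `a`s modulo 2: each `a` advances along the cycle s0 → s1 → s0 while other symbols loop. Accept at s1.
        a   b  
>  s0   s1  s0 
 * s1   s0  s1 
(> = start, * = accepting)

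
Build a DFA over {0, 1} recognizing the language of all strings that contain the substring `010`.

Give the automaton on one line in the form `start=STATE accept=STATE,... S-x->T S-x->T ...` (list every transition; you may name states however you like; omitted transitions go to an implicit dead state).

States q0..q2 record the length of the longest prefix of `010` that matches the current input suffix. Reaching q3 means `010` has been seen, and we stay there forever. Accept from q3.
A 4-state machine:
        0   1  
>  q0   q1  q0 
   q1   q1  q2 
   q2   q3  q0 
 * q3   q3  q3 
(> = start, * = accepting)

start=q0 accept=q3 q0-0->q1 q0-1->q0 q1-0->q1 q1-1->q2 q2-0->q3 q2-1->q0 q3-0->q3 q3-1->q3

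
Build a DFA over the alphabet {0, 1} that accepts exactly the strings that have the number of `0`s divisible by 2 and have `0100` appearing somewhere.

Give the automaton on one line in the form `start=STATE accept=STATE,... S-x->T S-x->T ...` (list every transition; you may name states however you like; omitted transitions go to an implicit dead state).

Run two small machines in parallel and take their product. The first has 2 states tracking the count of `0`s modulo 2; the second has 5 states tracking whether and how much of `0100` has been seen. A product state is a pair (one from each), accepting exactly when both do.
With 10 states:
        0   1  
>  q0   q1  q0 
   q1   q2  q3 
   q2   q1  q4 
   q3   q5  q6 
   q4   q7  q0 
   q5   q8  q4 
   q6   q2  q6 
   q7   q9  q3 
   q8   q9  q8 
 * q9   q8  q9 
(> = start, * = accepting)

start=q0 accept=q9 q0-0->q1 q0-1->q0 q1-0->q2 q1-1->q3 q2-0->q1 q2-1->q4 q3-0->q5 q3-1->q6 q4-0->q7 q4-1->q0 q5-0->q8 q5-1->q4 q6-0->q2 q6-1->q6 q7-0->q9 q7-1->q3 q8-0->q9 q8-1->q8 q9-0->q8 q9-1->q9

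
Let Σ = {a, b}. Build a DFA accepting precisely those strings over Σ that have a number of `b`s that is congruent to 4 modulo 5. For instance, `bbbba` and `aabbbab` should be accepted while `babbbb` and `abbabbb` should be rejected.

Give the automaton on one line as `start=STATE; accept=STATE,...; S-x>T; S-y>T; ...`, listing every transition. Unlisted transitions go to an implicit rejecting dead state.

Keep the running count of `b`s modulo 5: each `b` advances along the cycle s0 → s1 → s2 → s3 → s4 → s0 while other symbols loop. Accept at s4.
With 5 states:
        a   b  
>  s0   s0  s1 
   s1   s1  s2 
   s2   s2  s3 
   s3   s3  s4 
 * s4   s4  s0 
(> = start, * = accepting)

start=s0; accept=s4; s0-a>s0; s0-b>s1; s1-a>s1; s1-b>s2; s2-a>s2; s2-b>s3; s3-a>s3; s3-b>s4; s4-a>s4; s4-b>s0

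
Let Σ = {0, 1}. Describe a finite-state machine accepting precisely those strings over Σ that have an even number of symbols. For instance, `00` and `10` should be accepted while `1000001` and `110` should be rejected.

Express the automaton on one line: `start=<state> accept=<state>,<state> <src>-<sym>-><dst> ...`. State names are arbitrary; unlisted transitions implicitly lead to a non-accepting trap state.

start=s0 accept=s0 s0-0->s1 s0-1->s1 s1-0->s0 s1-1->s0

Count input length modulo 2: every symbol advances one step around the cycle s0 → s1 → s0. Accept at s0.
A 2-state machine:
        0   1  
>* s0   s1  s1 
   s1   s0  s0 
(> = start, * = accepting)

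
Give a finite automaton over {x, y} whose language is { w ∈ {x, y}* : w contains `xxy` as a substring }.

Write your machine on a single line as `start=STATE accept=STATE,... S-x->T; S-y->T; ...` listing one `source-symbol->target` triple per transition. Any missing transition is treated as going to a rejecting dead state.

Track how much of `xxy` has been matched so far: state S0 is no progress, S3 is the absorbing accept state reached once `xxy` has occurred. Intermediate states record partial matches; on a mismatch, fall back to the longest reusable overlap.
A 4-state machine:
        x   y  
>  S0   S1  S0 
   S1   S2  S0 
   S2   S2  S3 
 * S3   S3  S3 
(> = start, * = accepting)

start=S0; accept=S3; S0-x->S1; S0-y->S0; S1-x->S2; S1-y->S0; S2-x->S2; S2-y->S3; S3-x->S3; S3-y->S3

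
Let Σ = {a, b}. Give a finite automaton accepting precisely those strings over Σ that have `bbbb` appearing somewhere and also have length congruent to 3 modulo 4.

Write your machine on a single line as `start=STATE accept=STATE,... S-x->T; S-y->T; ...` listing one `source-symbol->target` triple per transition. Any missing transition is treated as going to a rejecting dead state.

start=S0; accept=S19; S0-a->S1; S0-b->S2; S1-a->S3; S1-b->S4; S2-a->S3; S2-b->S5; S3-a->S6; S3-b->S7; S4-a->S6; S4-b->S8; S5-a->S6; S5-b->S9; S6-a->S0; S6-b->S10; S7-a->S0; S7-b->S11; S8-a->S0; S8-b->S12; S9-a->S0; S9-b->S13; S10-a->S1; S10-b->S14; S11-a->S1; S11-b->S15; S12-a->S1; S12-b->S16; S13-a->S16; S13-b->S16; S14-a->S3; S14-b->S17; S15-a->S3; S15-b->S18; S16-a->S18; S16-b->S18; S17-a->S6; S17-b->S19; S18-a->S19; S18-b->S19; S19-a->S13; S19-b->S13

Run two small machines in parallel and take their product. One (5 states) tracks whether and how much of `bbbb` has been seen; the other (4 states) tracks the input length modulo 4. Each combined state is a pair, one component from each; accept when both components accept.
          a    b  
>  S0     S1   S2 
   S1     S3   S4 
   S2     S3   S5 
   S3     S6   S7 
   S4     S6   S8 
   S5     S6   S9 
   S6     S0  S10 
   S7     S0  S11 
   S8     S0  S12 
   S9     S0  S13 
   S10    S1  S14 
   S11    S1  S15 
   S12    S1  S16 
   S13   S16  S16 
   S14    S3  S17 
   S15    S3  S18 
   S16   S18  S18 
   S17    S6  S19 
   S18   S19  S19 
 * S19   S13  S13 
(> = start, * = accepting)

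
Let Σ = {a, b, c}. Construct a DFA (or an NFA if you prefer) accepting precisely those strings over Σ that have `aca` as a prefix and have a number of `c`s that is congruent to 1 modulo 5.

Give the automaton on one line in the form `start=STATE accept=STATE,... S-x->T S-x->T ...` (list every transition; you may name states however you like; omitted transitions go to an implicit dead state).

Handle the two conditions separately and then intersect. The first has 5 states tracking whether the input so far still matches the prefix `aca`; the second has 5 states tracking the count of `c`s modulo 5. A product state is a pair (one from each), accepting exactly when both do.
With 13 states:
          a    b    c  
>  q0     q1   q2   q3 
   q1     q2   q2   q4 
   q2     q2   q2   q3 
   q3     q3   q3   q5 
   q4     q6   q3   q5 
   q5     q5   q5   q7 
 * q6     q6   q6   q8 
   q7     q7   q7   q9 
   q8     q8   q8  q10 
   q9     q9   q9   q2 
   q10   q10  q10  q11 
   q11   q11  q11  q12 
   q12   q12  q12   q6 
(> = start, * = accepting)

start=q0 accept=q6 q0-a->q1 q0-b->q2 q0-c->q3 q1-a->q2 q1-b->q2 q1-c->q4 q2-a->q2 q2-b->q2 q2-c->q3 q3-a->q3 q3-b->q3 q3-c->q5 q4-a->q6 q4-b->q3 q4-c->q5 q5-a->q5 q5-b->q5 q5-c->q7 q6-a->q6 q6-b->q6 q6-c->q8 q7-a->q7 q7-b->q7 q7-c->q9 q8-a->q8 q8-b->q8 q8-c->q10 q9-a->q9 q9-b->q9 q9-c->q2 q10-a->q10 q10-b->q10 q10-c->q11 q11-a->q11 q11-b->q11 q11-c->q12 q12-a->q12 q12-b->q12 q12-c->q6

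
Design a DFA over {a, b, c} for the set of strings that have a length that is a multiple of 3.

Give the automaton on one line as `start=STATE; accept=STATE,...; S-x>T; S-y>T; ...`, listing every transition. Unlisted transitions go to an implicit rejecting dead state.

start=s0; accept=s0; s0-a>s1; s0-b>s1; s0-c>s1; s1-a>s2; s1-b>s2; s1-c>s2; s2-a>s0; s2-b>s0; s2-c>s0

Count input length modulo 3: every symbol advances one step around the cycle s0 → s1 → s2 → s0. Accept at s0.
With 3 states:
        a   b   c  
>* s0   s1  s1  s1 
   s1   s2  s2  s2 
   s2   s0  s0  s0 
(> = start, * = accepting)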